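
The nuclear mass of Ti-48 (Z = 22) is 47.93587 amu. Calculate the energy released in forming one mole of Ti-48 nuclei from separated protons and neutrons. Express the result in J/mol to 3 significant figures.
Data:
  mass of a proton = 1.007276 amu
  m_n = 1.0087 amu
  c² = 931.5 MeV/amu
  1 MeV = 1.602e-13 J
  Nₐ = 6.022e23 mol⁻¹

4.05e+13 J/mol

With 22 protons and 26 neutrons (A = 48):
Total constituent mass: 22 × 1.007276 + 26 × 1.0087 = 48.386272 amu
Δm = 48.386272 − 47.93587 = 0.450402 amu
E_B = 0.450402 × 931.5 = 419.549 MeV
Per nucleus in joules: 419.549 MeV × 1.602e-13 J/MeV = 6.7212e-11 J
Per mole: 6.7212e-11 J × 6.022e23 mol⁻¹ = 4.0475e+13 J/mol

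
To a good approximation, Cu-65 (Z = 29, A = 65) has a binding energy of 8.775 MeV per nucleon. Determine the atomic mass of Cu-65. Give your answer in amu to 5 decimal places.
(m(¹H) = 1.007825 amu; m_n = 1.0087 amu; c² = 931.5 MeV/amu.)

64.92781 amu

Total binding energy = 65 × 8.775 = 570.375 MeV
Mass defect = 570.375 MeV / (931.5 MeV/amu) = 0.6123188 amu
Constituent mass = 29(1.007825) + 36(1.0087) = 65.540125 amu
Atomic mass = 65.540125 − 0.6123188 = 64.9278062 amu ≈ 64.92781 amu (to 5 decimal places)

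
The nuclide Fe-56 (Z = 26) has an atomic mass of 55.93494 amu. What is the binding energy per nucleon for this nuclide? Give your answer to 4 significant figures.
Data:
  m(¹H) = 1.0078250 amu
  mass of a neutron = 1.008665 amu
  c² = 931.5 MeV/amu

8.790 MeV/nucleon

The nucleus contains 26 protons and 56 − 26 = 30 neutrons.
Σm = 26·m(¹H) + 30·m_n = 26.2034500 + 30.259950 = 56.4634000 amu
The mass defect is 56.4634000 − 55.93494 = 0.5284600 amu.
E_B = 0.5284600 × 931.5 = 492.260 MeV
Per nucleon: 492.260 / 56 = 8.790 MeV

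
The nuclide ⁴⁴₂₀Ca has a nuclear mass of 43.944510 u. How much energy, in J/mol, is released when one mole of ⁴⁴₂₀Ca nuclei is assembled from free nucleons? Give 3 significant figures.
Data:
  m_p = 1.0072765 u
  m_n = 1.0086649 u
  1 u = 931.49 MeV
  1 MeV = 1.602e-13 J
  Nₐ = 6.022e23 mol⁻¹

3.68e+13 J/mol

Σm = 20·m_p + 24·m_n = 20.1455300 + 24.2079576 = 44.3534876 u
Δm = 44.3534876 − 43.944510 = 0.4089776 u
Converting to energy: 0.4089776 u × 931.49 MeV/u = 380.959 MeV
Per nucleus in joules: 380.959 MeV × 1.602e-13 J/MeV = 6.1030e-11 J
Per mole: 6.1030e-11 J × 6.022e23 mol⁻¹ = 3.6752e+13 J/mol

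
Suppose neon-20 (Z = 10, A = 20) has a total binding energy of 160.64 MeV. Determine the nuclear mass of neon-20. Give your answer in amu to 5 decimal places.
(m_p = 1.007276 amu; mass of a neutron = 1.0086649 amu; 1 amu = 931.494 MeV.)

19.98695 amu

Mass defect = 160.64 MeV / (931.494 MeV/amu) = 0.1724541 amu
Constituent mass = 10(1.007276) + 10(1.0086649) = 20.1594090 amu
Nuclear mass = 20.1594090 − 0.1724541 = 19.9869549 amu ≈ 19.98695 amu (to 5 decimal places)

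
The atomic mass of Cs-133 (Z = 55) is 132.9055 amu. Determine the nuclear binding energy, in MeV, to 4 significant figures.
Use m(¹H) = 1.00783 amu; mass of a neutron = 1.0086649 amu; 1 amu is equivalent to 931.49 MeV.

Mass of separated nucleons = 55(1.00783) + 78(1.0086649) = 55.43065 + 78.6758622 = 134.1065122 amu
The mass defect is 134.1065122 − 132.9055 = 1.2010122 amu.
Converting to energy: 1.2010122 amu × 931.49 MeV/amu = 1118.73 MeV

1119 MeV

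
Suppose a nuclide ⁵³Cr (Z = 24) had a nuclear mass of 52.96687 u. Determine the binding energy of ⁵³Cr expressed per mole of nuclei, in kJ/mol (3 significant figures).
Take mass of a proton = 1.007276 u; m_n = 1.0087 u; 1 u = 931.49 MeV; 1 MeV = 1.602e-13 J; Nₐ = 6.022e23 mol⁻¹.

4.13e+10 kJ/mol

Σm = 24·m_p + 29·m_n = 24.174624 + 29.2523 = 53.426924 u
Δm = 53.426924 − 52.96687 = 0.460054 u
E_B = 0.460054 × 931.49 = 428.536 MeV
Per nucleus in joules: 428.536 MeV × 1.602e-13 J/MeV = 6.8651e-11 J
Per mole: 6.8651e-11 J × 6.022e23 mol⁻¹ = 4.1342e+13 J/mol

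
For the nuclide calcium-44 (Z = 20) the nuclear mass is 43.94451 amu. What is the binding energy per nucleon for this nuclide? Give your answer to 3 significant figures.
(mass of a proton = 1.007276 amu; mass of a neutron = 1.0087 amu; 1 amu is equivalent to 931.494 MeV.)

The nucleus contains 20 protons and 44 − 20 = 24 neutrons.
Total constituent mass: 20 × 1.007276 + 24 × 1.0087 = 44.354320 amu
The mass defect is 44.354320 − 43.94451 = 0.409810 amu.
Converting to energy: 0.409810 amu × 931.494 MeV/amu = 381.736 MeV
Dividing by A = 44 gives 8.676 MeV per nucleon.

8.68 MeV/nucleon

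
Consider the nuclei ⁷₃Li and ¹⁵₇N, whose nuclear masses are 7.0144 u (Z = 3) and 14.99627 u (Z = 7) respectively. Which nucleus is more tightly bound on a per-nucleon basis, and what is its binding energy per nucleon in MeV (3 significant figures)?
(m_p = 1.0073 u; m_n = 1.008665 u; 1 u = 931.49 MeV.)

⁷₃Li: Σm = 3(1.0073) + 4(1.008665) = 7.056560 u; Δm = 0.042160 u; E_B = 39.272 MeV; E_B/A = 5.610 MeV
¹⁵₇N: Σm = 7(1.0073) + 8(1.008665) = 15.120420 u; Δm = 0.124150 u; E_B = 115.644 MeV; E_B/A = 7.710 MeV
¹⁵₇N has the higher binding energy per nucleon, so it is the more tightly bound nucleus.

¹⁵₇N; 7.71 MeV/nucleon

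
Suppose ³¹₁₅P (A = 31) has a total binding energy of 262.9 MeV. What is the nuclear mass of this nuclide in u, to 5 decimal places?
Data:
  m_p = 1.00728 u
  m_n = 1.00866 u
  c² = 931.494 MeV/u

Mass defect = 262.9 MeV / (931.494 MeV/u) = 0.2822348 u
Constituent mass = 15(1.00728) + 16(1.00866) = 31.24776 u
Nuclear mass = 31.24776 − 0.2822348 = 30.9655252 u ≈ 30.96553 u (to 5 decimal places)

30.96553 u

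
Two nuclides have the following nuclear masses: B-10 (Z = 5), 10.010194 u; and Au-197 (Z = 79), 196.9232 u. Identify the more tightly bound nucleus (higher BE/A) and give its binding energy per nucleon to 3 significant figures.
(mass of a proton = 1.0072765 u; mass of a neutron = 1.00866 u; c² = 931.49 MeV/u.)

B-10: Σm = 5(1.0072765) + 5(1.00866) = 10.0796825 u; Δm = 0.0694885 u; E_B = 64.728 MeV; E_B/A = 6.473 MeV
Au-197: Σm = 79(1.0072765) + 118(1.00866) = 198.5967235 u; Δm = 1.6735235 u; E_B = 1558.9 MeV; E_B/A = 7.913 MeV
Au-197 has the higher binding energy per nucleon, so it is the more tightly bound nucleus.

Au-197; 7.91 MeV/nucleon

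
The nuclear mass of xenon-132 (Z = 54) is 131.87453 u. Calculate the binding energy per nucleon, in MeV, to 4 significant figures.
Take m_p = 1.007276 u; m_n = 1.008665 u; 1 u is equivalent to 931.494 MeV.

Z = 54, so N = A − Z = 132 − 54 = 78.
Total constituent mass: 54 × 1.007276 + 78 × 1.008665 = 133.068774 u
Δm = 133.068774 − 131.87453 = 1.194244 u
Binding energy = Δm·c² = 1.194244 × 931.494 MeV/u = 1112.43 MeV
Per nucleon: 1112.43 / 132 = 8.428 MeV

8.428 MeV/nucleon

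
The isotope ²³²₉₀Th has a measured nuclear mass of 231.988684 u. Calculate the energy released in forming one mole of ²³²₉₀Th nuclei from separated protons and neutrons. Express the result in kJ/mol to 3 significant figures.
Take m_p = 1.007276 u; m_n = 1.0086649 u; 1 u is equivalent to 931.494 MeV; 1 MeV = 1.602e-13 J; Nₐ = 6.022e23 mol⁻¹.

Mass of separated nucleons = 90(1.007276) + 142(1.0086649) = 90.654840 + 143.2304158 = 233.8852558 u
Δm = 233.8852558 − 231.988684 = 1.8965718 u
Binding energy = Δm·c² = 1.8965718 × 931.494 MeV/u = 1766.65 MeV
Per nucleus in joules: 1766.65 MeV × 1.602e-13 J/MeV = 2.8302e-10 J
Per mole: 2.8302e-10 J × 6.022e23 mol⁻¹ = 1.7043e+14 J/mol

1.70e+11 kJ/mol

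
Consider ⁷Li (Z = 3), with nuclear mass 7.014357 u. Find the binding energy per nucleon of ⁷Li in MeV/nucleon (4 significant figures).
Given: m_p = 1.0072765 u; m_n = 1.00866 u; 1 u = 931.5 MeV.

Z = 3, so N = A − Z = 7 − 3 = 4.
Σm = 3·m_p + 4·m_n = 3.0218295 + 4.03464 = 7.0564695 u
Mass defect Δm = 7.0564695 − 7.014357 = 0.0421125 u
E_B = 0.0421125 × 931.5 = 39.2278 MeV
Dividing by A = 7 gives 5.604 MeV per nucleon.

5.604 MeV/nucleon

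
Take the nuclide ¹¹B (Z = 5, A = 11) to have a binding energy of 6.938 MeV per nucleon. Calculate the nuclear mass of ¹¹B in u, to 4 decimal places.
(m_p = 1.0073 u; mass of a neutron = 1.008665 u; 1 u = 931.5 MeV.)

11.0066 u

Total binding energy = 11 × 6.938 = 76.318 MeV
Mass defect = 76.318 MeV / (931.5 MeV/u) = 0.081930 u
Constituent mass = 5(1.0073) + 6(1.008665) = 11.088490 u
Nuclear mass = 11.088490 − 0.081930 = 11.006560 u ≈ 11.0066 u (to 4 decimal places)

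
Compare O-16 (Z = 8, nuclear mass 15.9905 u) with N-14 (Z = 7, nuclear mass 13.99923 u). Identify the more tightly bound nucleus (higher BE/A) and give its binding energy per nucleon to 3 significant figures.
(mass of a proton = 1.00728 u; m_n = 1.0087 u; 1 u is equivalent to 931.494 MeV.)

O-16; 8.00 MeV/nucleon

O-16: Σm = 8(1.00728) + 8(1.0087) = 16.12784 u; Δm = 0.13734 u; E_B = 127.93 MeV; E_B/A = 7.996 MeV
N-14: Σm = 7(1.00728) + 7(1.0087) = 14.11186 u; Δm = 0.11263 u; E_B = 104.91 MeV; E_B/A = 7.494 MeV
O-16 has the higher binding energy per nucleon, so it is the more tightly bound nucleus.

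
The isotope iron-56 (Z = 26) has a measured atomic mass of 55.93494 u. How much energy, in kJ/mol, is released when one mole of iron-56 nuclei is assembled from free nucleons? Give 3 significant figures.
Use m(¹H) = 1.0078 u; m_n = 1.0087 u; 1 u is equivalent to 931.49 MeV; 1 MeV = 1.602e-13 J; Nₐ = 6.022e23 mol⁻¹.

The nucleus contains 26 protons and 56 − 26 = 30 neutrons.
Mass of separated nucleons = 26(1.0078) + 30(1.0087) = 26.2028 + 30.2610 = 56.4638 u
Mass defect Δm = 56.4638 − 55.93494 = 0.52886 u
Converting to energy: 0.52886 u × 931.49 MeV/u = 492.628 MeV
Per nucleus in joules: 492.628 MeV × 1.602e-13 J/MeV = 7.8919e-11 J
Per mole: 7.8919e-11 J × 6.022e23 mol⁻¹ = 4.7525e+13 J/mol

4.75e+10 kJ/mol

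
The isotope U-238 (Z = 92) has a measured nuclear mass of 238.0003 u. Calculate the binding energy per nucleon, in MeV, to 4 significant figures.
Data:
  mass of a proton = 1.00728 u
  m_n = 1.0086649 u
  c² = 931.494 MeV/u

7.571 MeV/nucleon

Σm = 92·m_p + 146·m_n = 92.66976 + 147.2650754 = 239.9348354 u
The mass defect is 239.9348354 − 238.0003 = 1.9345354 u.
Binding energy = Δm·c² = 1.9345354 × 931.494 MeV/u = 1802.01 MeV
BE/A = 1802.01 MeV / 238 = 7.571 MeV/nucleon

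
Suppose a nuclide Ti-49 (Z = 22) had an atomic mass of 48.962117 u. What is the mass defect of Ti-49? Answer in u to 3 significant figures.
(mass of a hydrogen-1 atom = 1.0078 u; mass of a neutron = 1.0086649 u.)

0.443 u

The nucleus contains 22 protons and 49 − 22 = 27 neutrons.
Mass of separated nucleons = 22(1.0078) + 27(1.0086649) = 22.1716 + 27.2339523 = 49.4055523 u
Mass defect Δm = 49.4055523 − 48.962117 = 0.4434353 u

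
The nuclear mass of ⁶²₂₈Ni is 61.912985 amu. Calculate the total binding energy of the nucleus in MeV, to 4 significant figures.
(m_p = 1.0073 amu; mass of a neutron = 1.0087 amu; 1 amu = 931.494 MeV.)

Z = 28, so N = A − Z = 62 − 28 = 34.
Mass of separated nucleons = 28(1.0073) + 34(1.0087) = 28.2044 + 34.2958 = 62.5002 amu
The mass defect is 62.5002 − 61.912985 = 0.587215 amu.
E_B = 0.587215 × 931.494 = 546.987 MeV

547.0 MeV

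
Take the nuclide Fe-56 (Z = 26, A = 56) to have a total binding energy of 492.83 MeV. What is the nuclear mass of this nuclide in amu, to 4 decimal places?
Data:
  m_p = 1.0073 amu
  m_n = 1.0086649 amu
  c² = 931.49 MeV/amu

55.9207 amu

Mass defect = 492.83 MeV / (931.49 MeV/amu) = 0.529077 amu
Constituent mass = 26(1.0073) + 30(1.0086649) = 56.4497470 amu
Nuclear mass = 56.4497470 − 0.529077 = 55.9206700 amu ≈ 55.9207 amu (to 4 decimal places)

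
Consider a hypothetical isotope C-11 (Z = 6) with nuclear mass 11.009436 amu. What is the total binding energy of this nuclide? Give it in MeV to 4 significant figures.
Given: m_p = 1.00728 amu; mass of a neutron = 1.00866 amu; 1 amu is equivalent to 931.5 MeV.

72.23 MeV

With 6 protons and 5 neutrons (A = 11):
Σm = 6·m_p + 5·m_n = 6.04368 + 5.04330 = 11.08698 amu
The mass defect is 11.08698 − 11.009436 = 0.077544 amu.
E_B = 0.077544 × 931.5 = 72.2322 MeV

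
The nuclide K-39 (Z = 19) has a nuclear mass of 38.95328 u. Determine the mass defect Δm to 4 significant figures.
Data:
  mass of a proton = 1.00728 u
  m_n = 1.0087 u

Z = 19, so N = A − Z = 39 − 19 = 20.
Mass of separated nucleons = 19(1.00728) + 20(1.0087) = 19.13832 + 20.1740 = 39.31232 u
Δm = 39.31232 − 38.95328 = 0.35904 u

0.3590 u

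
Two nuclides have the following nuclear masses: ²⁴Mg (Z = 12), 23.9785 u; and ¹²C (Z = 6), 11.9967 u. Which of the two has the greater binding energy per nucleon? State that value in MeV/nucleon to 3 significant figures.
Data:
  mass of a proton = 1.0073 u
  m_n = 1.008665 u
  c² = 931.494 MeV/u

²⁴Mg; 8.27 MeV/nucleon

²⁴Mg: Σm = 12(1.0073) + 12(1.008665) = 24.191580 u; Δm = 0.213080 u; E_B = 198.48 MeV; E_B/A = 8.270 MeV
¹²C: Σm = 6(1.0073) + 6(1.008665) = 12.095790 u; Δm = 0.099090 u; E_B = 92.302 MeV; E_B/A = 7.692 MeV
²⁴Mg has the higher binding energy per nucleon, so it is the more tightly bound nucleus.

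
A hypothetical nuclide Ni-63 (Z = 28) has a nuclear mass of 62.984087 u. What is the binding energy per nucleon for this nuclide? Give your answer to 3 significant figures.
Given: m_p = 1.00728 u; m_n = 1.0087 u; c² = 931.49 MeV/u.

The nucleus contains 28 protons and 63 − 28 = 35 neutrons.
Total constituent mass: 28 × 1.00728 + 35 × 1.0087 = 63.50834 u
Mass defect Δm = 63.50834 − 62.984087 = 0.524253 u
E_B = 0.524253 × 931.49 = 488.336 MeV
BE/A = 488.336 MeV / 63 = 7.751 MeV/nucleon

7.75 MeV/nucleon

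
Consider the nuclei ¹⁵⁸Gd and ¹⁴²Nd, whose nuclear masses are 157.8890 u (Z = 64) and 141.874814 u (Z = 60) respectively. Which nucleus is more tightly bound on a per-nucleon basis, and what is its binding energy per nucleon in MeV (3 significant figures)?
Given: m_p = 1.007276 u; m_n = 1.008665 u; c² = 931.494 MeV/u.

¹⁴²Nd; 8.35 MeV/nucleon

¹⁵⁸Gd: Σm = 64(1.007276) + 94(1.008665) = 159.280174 u; Δm = 1.391174 u; E_B = 1295.9 MeV; E_B/A = 8.202 MeV
¹⁴²Nd: Σm = 60(1.007276) + 82(1.008665) = 143.147090 u; Δm = 1.272276 u; E_B = 1185.1 MeV; E_B/A = 8.346 MeV
¹⁴²Nd has the higher binding energy per nucleon, so it is the more tightly bound nucleus.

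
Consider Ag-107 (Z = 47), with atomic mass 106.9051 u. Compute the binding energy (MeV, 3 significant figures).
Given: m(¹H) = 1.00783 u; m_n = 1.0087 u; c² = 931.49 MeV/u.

With 47 protons and 60 neutrons (A = 107):
Total constituent mass: 47 × 1.00783 + 60 × 1.0087 = 107.89001 u
The mass defect is 107.89001 − 106.9051 = 0.98491 u.
Converting to energy: 0.98491 u × 931.49 MeV/u = 917.434 MeV

917 MeV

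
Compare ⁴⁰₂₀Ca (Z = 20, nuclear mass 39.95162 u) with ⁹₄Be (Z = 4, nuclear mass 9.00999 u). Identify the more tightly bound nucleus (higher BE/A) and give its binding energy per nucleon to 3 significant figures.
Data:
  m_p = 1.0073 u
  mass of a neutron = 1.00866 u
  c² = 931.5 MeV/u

⁴⁰₂₀Ca: Σm = 20(1.0073) + 20(1.00866) = 40.31920 u; Δm = 0.36758 u; E_B = 342.40 MeV; E_B/A = 8.560 MeV
⁹₄Be: Σm = 4(1.0073) + 5(1.00866) = 9.07250 u; Δm = 0.06251 u; E_B = 58.228 MeV; E_B/A = 6.470 MeV
⁴⁰₂₀Ca has the higher binding energy per nucleon, so it is the more tightly bound nucleus.

⁴⁰₂₀Ca; 8.56 MeV/nucleon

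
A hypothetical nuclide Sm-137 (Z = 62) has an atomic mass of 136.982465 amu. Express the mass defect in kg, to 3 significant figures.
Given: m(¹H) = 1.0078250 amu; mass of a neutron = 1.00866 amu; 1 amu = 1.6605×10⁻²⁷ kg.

The nucleus contains 62 protons and 137 − 62 = 75 neutrons.
Mass of separated nucleons = 62(1.0078250) + 75(1.00866) = 62.4851500 + 75.64950 = 138.1346500 amu
The mass defect is 138.1346500 − 136.982465 = 1.1521850 amu.
In SI units: 1.1521850 amu × 1.6605×10⁻²⁷ kg/amu = 1.9132e-27 kg

1.91e-27 kg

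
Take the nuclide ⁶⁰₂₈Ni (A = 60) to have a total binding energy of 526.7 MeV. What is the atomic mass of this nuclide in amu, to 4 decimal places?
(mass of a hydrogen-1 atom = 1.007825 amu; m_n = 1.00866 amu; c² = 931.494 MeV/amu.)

Mass defect = 526.7 MeV / (931.494 MeV/amu) = 0.565436 amu
Constituent mass = 28(1.007825) + 32(1.00866) = 60.496220 amu
Atomic mass = 60.496220 − 0.565436 = 59.930784 amu ≈ 59.9308 amu (to 4 decimal places)

59.9308 amu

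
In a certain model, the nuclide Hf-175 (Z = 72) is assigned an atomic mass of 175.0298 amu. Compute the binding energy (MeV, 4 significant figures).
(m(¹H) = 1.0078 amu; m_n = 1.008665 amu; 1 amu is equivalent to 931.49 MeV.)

1327 MeV

The nucleus contains 72 protons and 175 − 72 = 103 neutrons.
Σm = 72·m(¹H) + 103·m_n = 72.5616 + 103.892495 = 176.454095 amu
Mass defect Δm = 176.454095 − 175.0298 = 1.424295 amu
Converting to energy: 1.424295 amu × 931.49 MeV/amu = 1326.72 MeV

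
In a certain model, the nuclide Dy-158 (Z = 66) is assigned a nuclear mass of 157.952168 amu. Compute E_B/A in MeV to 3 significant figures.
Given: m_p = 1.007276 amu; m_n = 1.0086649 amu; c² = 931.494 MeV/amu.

Z = 66, so N = A − Z = 158 − 66 = 92.
Σm = 66·m_p + 92·m_n = 66.480216 + 92.7971708 = 159.2773868 amu
The mass defect is 159.2773868 − 157.952168 = 1.3252188 amu.
Binding energy = Δm·c² = 1.3252188 × 931.494 MeV/amu = 1234.43 MeV
Per nucleon: 1234.43 / 158 = 7.813 MeV

7.81 MeV/nucleon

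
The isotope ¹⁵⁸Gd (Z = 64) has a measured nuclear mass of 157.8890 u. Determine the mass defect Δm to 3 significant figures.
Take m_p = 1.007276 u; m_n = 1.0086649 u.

1.39 u

Mass of separated nucleons = 64(1.007276) + 94(1.0086649) = 64.465664 + 94.8145006 = 159.2801646 u
The mass defect is 159.2801646 − 157.8890 = 1.3911646 u.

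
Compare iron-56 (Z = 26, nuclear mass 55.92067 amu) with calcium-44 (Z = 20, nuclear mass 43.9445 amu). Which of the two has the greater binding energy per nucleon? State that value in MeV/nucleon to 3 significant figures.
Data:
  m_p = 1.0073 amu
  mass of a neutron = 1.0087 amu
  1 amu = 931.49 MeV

iron-56; 8.82 MeV/nucleon

iron-56: Σm = 26(1.0073) + 30(1.0087) = 56.4508 amu; Δm = 0.53013 amu; E_B = 493.81 MeV; E_B/A = 8.818 MeV
calcium-44: Σm = 20(1.0073) + 24(1.0087) = 44.3548 amu; Δm = 0.4103 amu; E_B = 382.19 MeV; E_B/A = 8.686 MeV
iron-56 has the higher binding energy per nucleon, so it is the more tightly bound nucleus.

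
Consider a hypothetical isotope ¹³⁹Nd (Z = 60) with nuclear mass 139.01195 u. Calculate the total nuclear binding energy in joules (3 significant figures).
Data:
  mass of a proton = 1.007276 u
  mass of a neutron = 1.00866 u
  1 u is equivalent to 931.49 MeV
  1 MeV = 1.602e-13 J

With 60 protons and 79 neutrons (A = 139):
Total constituent mass: 60 × 1.007276 + 79 × 1.00866 = 140.120700 u
Δm = 140.120700 − 139.01195 = 1.108750 u
E_B = 1.108750 × 931.49 = 1032.79 MeV
In joules: 1032.79 MeV × 1.602e-13 J/MeV = 1.6545e-10 J

1.65e-10 J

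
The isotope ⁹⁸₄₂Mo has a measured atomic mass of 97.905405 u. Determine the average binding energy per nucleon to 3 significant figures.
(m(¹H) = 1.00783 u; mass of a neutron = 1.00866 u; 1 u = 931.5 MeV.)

8.63 MeV/nucleon

Z = 42, so N = A − Z = 98 − 42 = 56.
Mass of separated nucleons = 42(1.00783) + 56(1.00866) = 42.32886 + 56.48496 = 98.81382 u
Mass defect Δm = 98.81382 − 97.905405 = 0.908415 u
Converting to energy: 0.908415 u × 931.5 MeV/u = 846.189 MeV
Per nucleon: 846.189 / 98 = 8.6346 MeV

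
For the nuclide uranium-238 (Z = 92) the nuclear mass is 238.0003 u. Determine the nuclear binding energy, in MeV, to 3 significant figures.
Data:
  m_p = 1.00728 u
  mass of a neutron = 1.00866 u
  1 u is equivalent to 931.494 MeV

The nucleus contains 92 protons and 238 − 92 = 146 neutrons.
Mass of separated nucleons = 92(1.00728) + 146(1.00866) = 92.66976 + 147.26436 = 239.93412 u
The mass defect is 239.93412 − 238.0003 = 1.93382 u.
Binding energy = Δm·c² = 1.93382 × 931.494 MeV/u = 1801.34 MeV

1800 MeV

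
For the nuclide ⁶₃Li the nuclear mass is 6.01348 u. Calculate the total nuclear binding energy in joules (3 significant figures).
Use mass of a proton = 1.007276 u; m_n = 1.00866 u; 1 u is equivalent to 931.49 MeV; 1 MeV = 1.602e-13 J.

Total constituent mass: 3 × 1.007276 + 3 × 1.00866 = 6.047808 u
Mass defect Δm = 6.047808 − 6.01348 = 0.034328 u
E_B = 0.034328 × 931.49 = 31.9762 MeV
In joules: 31.9762 MeV × 1.602e-13 J/MeV = 5.1226e-12 J

5.12e-12 J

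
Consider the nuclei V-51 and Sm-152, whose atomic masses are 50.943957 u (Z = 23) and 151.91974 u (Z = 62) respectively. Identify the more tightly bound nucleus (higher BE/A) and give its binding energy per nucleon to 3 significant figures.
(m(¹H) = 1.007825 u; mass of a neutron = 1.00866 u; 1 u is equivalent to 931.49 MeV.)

V-51; 8.74 MeV/nucleon

V-51: Σm = 23(1.007825) + 28(1.00866) = 51.422455 u; Δm = 0.478498 u; E_B = 445.72 MeV; E_B/A = 8.740 MeV
Sm-152: Σm = 62(1.007825) + 90(1.00866) = 153.264550 u; Δm = 1.344810 u; E_B = 1252.7 MeV; E_B/A = 8.241 MeV
V-51 has the higher binding energy per nucleon, so it is the more tightly bound nucleus.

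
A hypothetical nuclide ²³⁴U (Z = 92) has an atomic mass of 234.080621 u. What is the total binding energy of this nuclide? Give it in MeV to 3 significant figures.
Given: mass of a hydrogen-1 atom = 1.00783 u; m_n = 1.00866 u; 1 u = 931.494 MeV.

With 92 protons and 142 neutrons (A = 234):
Mass of separated nucleons = 92(1.00783) + 142(1.00866) = 92.72036 + 143.22972 = 235.95008 u
The mass defect is 235.95008 − 234.080621 = 1.869459 u.
Binding energy = Δm·c² = 1.869459 × 931.494 MeV/u = 1741.39 MeV

1740 MeV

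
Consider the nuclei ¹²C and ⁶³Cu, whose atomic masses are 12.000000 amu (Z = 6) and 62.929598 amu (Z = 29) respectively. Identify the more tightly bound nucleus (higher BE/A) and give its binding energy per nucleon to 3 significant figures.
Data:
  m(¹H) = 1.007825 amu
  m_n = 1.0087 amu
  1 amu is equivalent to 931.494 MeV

¹²C: Σm = 6(1.007825) + 6(1.0087) = 12.099150 amu; Δm = 0.099150 amu; E_B = 92.3576 MeV; E_B/A = 7.696 MeV
⁶³Cu: Σm = 29(1.007825) + 34(1.0087) = 63.522725 amu; Δm = 0.593127 amu; E_B = 552.49 MeV; E_B/A = 8.770 MeV
⁶³Cu has the higher binding energy per nucleon, so it is the more tightly bound nucleus.

⁶³Cu; 8.77 MeV/nucleon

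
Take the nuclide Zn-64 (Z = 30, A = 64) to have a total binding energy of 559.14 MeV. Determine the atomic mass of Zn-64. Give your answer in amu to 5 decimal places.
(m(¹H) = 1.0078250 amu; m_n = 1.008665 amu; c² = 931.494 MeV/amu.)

63.92910 amu

Mass defect = 559.14 MeV / (931.494 MeV/amu) = 0.6002615 amu
Constituent mass = 30(1.0078250) + 34(1.008665) = 64.5293600 amu
Atomic mass = 64.5293600 − 0.6002615 = 63.9290985 amu ≈ 63.92910 amu (to 5 decimal places)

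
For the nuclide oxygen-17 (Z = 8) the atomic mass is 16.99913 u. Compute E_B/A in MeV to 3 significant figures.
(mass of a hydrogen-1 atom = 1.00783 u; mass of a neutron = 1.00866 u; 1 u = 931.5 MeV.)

With 8 protons and 9 neutrons (A = 17):
Mass of separated nucleons = 8(1.00783) + 9(1.00866) = 8.06264 + 9.07794 = 17.14058 u
Δm = 17.14058 − 16.99913 = 0.14145 u
Converting to energy: 0.14145 u × 931.5 MeV/u = 131.761 MeV
Dividing by A = 17 gives 7.751 MeV per nucleon.

7.75 MeV/nucleon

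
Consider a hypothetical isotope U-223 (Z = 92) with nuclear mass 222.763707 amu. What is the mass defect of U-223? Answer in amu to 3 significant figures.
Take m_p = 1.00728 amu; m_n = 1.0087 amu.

Σm = 92·m_p + 131·m_n = 92.66976 + 132.1397 = 224.80946 amu
Δm = 224.80946 − 222.763707 = 2.045753 amu

2.05 amu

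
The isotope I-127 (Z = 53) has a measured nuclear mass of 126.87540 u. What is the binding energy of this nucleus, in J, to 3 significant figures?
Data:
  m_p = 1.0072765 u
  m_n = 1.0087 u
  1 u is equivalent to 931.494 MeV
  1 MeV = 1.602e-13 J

Σm = 53·m_p + 74·m_n = 53.3856545 + 74.6438 = 128.0294545 u
The mass defect is 128.0294545 − 126.87540 = 1.1540545 u.
Binding energy = Δm·c² = 1.1540545 × 931.494 MeV/u = 1074.99 MeV
In joules: 1074.99 MeV × 1.602e-13 J/MeV = 1.7221e-10 J

1.72e-10 J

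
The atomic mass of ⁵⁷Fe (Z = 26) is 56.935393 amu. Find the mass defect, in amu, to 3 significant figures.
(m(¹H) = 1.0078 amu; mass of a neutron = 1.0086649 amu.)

0.536 amu

Total constituent mass: 26 × 1.0078 + 31 × 1.0086649 = 57.4714119 amu
The mass defect is 57.4714119 − 56.935393 = 0.5360189 amu.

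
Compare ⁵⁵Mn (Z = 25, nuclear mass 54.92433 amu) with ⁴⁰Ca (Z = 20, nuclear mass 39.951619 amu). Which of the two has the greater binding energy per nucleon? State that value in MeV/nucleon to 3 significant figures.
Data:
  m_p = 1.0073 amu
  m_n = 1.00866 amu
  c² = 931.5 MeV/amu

⁵⁵Mn: Σm = 25(1.0073) + 30(1.00866) = 55.44230 amu; Δm = 0.51797 amu; E_B = 482.49 MeV; E_B/A = 8.773 MeV
⁴⁰Ca: Σm = 20(1.0073) + 20(1.00866) = 40.31920 amu; Δm = 0.367581 amu; E_B = 342.40 MeV; E_B/A = 8.560 MeV
⁵⁵Mn has the higher binding energy per nucleon, so it is the more tightly bound nucleus.

⁵⁵Mn; 8.77 MeV/nucleon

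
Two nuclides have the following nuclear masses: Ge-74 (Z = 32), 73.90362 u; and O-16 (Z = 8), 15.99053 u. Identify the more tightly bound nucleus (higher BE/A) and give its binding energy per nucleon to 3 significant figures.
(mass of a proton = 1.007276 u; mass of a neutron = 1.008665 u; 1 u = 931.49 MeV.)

Ge-74; 8.73 MeV/nucleon

Ge-74: Σm = 32(1.007276) + 42(1.008665) = 74.596762 u; Δm = 0.693142 u; E_B = 645.65 MeV; E_B/A = 8.725 MeV
O-16: Σm = 8(1.007276) + 8(1.008665) = 16.127528 u; Δm = 0.136998 u; E_B = 127.61 MeV; E_B/A = 7.976 MeV
Ge-74 has the higher binding energy per nucleon, so it is the more tightly bound nucleus.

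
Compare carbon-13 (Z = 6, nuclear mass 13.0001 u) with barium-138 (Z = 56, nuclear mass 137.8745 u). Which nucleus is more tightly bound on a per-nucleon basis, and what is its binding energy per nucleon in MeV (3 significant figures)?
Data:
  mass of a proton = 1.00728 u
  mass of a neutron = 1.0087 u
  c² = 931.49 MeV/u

barium-138; 8.41 MeV/nucleon

carbon-13: Σm = 6(1.00728) + 7(1.0087) = 13.10458 u; Δm = 0.10448 u; E_B = 97.322 MeV; E_B/A = 7.486 MeV
barium-138: Σm = 56(1.00728) + 82(1.0087) = 139.12108 u; Δm = 1.24658 u; E_B = 1161.2 MeV; E_B/A = 8.414 MeV
barium-138 has the higher binding energy per nucleon, so it is the more tightly bound nucleus.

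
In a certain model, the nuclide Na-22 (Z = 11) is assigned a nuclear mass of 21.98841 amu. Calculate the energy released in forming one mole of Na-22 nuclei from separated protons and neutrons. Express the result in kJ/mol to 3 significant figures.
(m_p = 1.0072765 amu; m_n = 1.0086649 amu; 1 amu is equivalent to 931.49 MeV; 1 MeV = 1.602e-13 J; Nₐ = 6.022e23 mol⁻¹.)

1.68e+10 kJ/mol

With 11 protons and 11 neutrons (A = 22):
Σm = 11·m_p + 11·m_n = 11.0800415 + 11.0953139 = 22.1753554 amu
Δm = 22.1753554 − 21.98841 = 0.1869454 amu
E_B = 0.1869454 × 931.49 = 174.138 MeV
Per nucleus in joules: 174.138 MeV × 1.602e-13 J/MeV = 2.7897e-11 J
Per mole: 2.7897e-11 J × 6.022e23 mol⁻¹ = 1.6800e+13 J/mol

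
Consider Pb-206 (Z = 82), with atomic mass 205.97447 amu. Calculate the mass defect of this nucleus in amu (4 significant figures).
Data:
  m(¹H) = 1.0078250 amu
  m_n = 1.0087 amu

1.746 amu

Total constituent mass: 82 × 1.0078250 + 124 × 1.0087 = 207.7204500 amu
The mass defect is 207.7204500 − 205.97447 = 1.7459800 amu.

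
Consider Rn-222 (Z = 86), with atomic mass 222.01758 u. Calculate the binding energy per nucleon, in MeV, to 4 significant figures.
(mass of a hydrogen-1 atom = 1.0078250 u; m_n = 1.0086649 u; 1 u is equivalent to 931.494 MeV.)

7.694 MeV/nucleon

Σm = 86·m(¹H) + 136·m_n = 86.6729500 + 137.1784264 = 223.8513764 u
The mass defect is 223.8513764 − 222.01758 = 1.8337964 u.
Converting to energy: 1.8337964 u × 931.494 MeV/u = 1708.17 MeV
Per nucleon: 1708.17 / 222 = 7.694 MeV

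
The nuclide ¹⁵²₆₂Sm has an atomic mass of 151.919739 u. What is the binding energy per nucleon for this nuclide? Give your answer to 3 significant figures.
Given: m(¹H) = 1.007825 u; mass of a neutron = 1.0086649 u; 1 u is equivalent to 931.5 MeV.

Z = 62, so N = A − Z = 152 − 62 = 90.
Total constituent mass: 62 × 1.007825 + 90 × 1.0086649 = 153.2649910 u
Mass defect Δm = 153.2649910 − 151.919739 = 1.3452520 u
Binding energy = Δm·c² = 1.3452520 × 931.5 MeV/u = 1253.10 MeV
BE/A = 1253.10 MeV / 152 = 8.244 MeV/nucleon

8.24 MeV/nucleon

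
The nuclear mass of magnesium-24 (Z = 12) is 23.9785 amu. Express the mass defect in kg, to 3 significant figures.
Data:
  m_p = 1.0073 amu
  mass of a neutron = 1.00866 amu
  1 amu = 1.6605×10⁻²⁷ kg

Mass of separated nucleons = 12(1.0073) + 12(1.00866) = 12.0876 + 12.10392 = 24.19152 amu
Δm = 24.19152 − 23.9785 = 0.21302 amu
In SI units: 0.21302 amu × 1.6605×10⁻²⁷ kg/amu = 3.5372e-28 kg

3.54e-28 kg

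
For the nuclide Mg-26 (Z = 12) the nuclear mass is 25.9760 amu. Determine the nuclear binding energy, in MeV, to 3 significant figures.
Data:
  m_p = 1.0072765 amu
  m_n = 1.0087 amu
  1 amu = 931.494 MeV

Σm = 12·m_p + 14·m_n = 12.0873180 + 14.1218 = 26.2091180 amu
Mass defect Δm = 26.2091180 − 25.9760 = 0.2331180 amu
Binding energy = Δm·c² = 0.2331180 × 931.494 MeV/amu = 217.148 MeV

217 MeV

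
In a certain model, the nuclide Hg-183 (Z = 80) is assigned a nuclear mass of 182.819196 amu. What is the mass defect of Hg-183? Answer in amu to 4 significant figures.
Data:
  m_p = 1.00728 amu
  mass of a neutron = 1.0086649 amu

Z = 80, so N = A − Z = 183 − 80 = 103.
Mass of separated nucleons = 80(1.00728) + 103(1.0086649) = 80.58240 + 103.8924847 = 184.4748847 amu
Mass defect Δm = 184.4748847 − 182.819196 = 1.6556887 amu

1.656 amu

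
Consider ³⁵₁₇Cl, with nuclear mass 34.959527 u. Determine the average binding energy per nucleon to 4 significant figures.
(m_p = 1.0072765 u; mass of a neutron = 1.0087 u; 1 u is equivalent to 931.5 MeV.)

8.537 MeV/nucleon

Σm = 17·m_p + 18·m_n = 17.1237005 + 18.1566 = 35.2803005 u
The mass defect is 35.2803005 − 34.959527 = 0.3207735 u.
Binding energy = Δm·c² = 0.3207735 × 931.5 MeV/u = 298.801 MeV
Per nucleon: 298.801 / 35 = 8.537 MeV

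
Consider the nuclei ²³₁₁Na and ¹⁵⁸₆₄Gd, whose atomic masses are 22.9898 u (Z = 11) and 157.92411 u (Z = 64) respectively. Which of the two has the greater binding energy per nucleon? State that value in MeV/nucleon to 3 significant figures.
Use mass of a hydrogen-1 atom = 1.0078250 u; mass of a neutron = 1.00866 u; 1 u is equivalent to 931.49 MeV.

²³₁₁Na: Σm = 11(1.0078250) + 12(1.00866) = 23.1899950 u; Δm = 0.2001950 u; E_B = 186.48 MeV; E_B/A = 8.108 MeV
¹⁵⁸₆₄Gd: Σm = 64(1.0078250) + 94(1.00866) = 159.3148400 u; Δm = 1.3907300 u; E_B = 1295.5 MeV; E_B/A = 8.199 MeV
¹⁵⁸₆₄Gd has the higher binding energy per nucleon, so it is the more tightly bound nucleus.

¹⁵⁸₆₄Gd; 8.20 MeV/nucleon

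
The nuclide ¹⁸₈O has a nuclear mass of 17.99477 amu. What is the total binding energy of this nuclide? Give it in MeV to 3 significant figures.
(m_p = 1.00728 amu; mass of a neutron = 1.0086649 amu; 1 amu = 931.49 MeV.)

140 MeV

With 8 protons and 10 neutrons (A = 18):
Mass of separated nucleons = 8(1.00728) + 10(1.0086649) = 8.05824 + 10.0866490 = 18.1448890 amu
Mass defect Δm = 18.1448890 − 17.99477 = 0.1501190 amu
Binding energy = Δm·c² = 0.1501190 × 931.49 MeV/amu = 139.834 MeV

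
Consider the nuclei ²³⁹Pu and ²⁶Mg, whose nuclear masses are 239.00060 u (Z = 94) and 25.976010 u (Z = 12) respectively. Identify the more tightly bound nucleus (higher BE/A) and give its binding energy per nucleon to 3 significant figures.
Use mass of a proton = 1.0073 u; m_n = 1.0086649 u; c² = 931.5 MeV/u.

²³⁹Pu: Σm = 94(1.0073) + 145(1.0086649) = 240.9426105 u; Δm = 1.9420105 u; E_B = 1809.0 MeV; E_B/A = 7.569 MeV
²⁶Mg: Σm = 12(1.0073) + 14(1.0086649) = 26.2089086 u; Δm = 0.2328986 u; E_B = 216.95 MeV; E_B/A = 8.344 MeV
²⁶Mg has the higher binding energy per nucleon, so it is the more tightly bound nucleus.

²⁶Mg; 8.34 MeV/nucleon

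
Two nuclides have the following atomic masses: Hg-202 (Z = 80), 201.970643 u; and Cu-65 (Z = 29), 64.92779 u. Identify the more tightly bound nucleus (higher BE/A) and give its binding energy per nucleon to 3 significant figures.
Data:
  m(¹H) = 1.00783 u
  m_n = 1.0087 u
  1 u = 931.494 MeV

Hg-202: Σm = 80(1.00783) + 122(1.0087) = 203.68780 u; Δm = 1.717157 u; E_B = 1599.5 MeV; E_B/A = 7.918 MeV
Cu-65: Σm = 29(1.00783) + 36(1.0087) = 65.54027 u; Δm = 0.61248 u; E_B = 570.52 MeV; E_B/A = 8.777 MeV
Cu-65 has the higher binding energy per nucleon, so it is the more tightly bound nucleus.

Cu-65; 8.78 MeV/nucleon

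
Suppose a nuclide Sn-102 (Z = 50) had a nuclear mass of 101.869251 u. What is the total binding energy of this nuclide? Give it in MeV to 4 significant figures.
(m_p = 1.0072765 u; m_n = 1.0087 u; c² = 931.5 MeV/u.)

The nucleus contains 50 protons and 102 − 50 = 52 neutrons.
Mass of separated nucleons = 50(1.0072765) + 52(1.0087) = 50.3638250 + 52.4524 = 102.8162250 u
Mass defect Δm = 102.8162250 − 101.869251 = 0.9469740 u
Binding energy = Δm·c² = 0.9469740 × 931.5 MeV/u = 882.106 MeV

882.1 MeV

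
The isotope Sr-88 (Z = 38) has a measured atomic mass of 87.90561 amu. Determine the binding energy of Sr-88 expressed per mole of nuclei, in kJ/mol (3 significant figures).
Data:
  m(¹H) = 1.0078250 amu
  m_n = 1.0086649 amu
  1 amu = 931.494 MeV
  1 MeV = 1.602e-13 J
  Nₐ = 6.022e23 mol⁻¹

7.41e+10 kJ/mol

Z = 38, so N = A − Z = 88 − 38 = 50.
Total constituent mass: 38 × 1.0078250 + 50 × 1.0086649 = 88.7305950 amu
The mass defect is 88.7305950 − 87.90561 = 0.8249850 amu.
Converting to energy: 0.8249850 amu × 931.494 MeV/amu = 768.469 MeV
Per nucleus in joules: 768.469 MeV × 1.602e-13 J/MeV = 1.2311e-10 J
Per mole: 1.2311e-10 J × 6.022e23 mol⁻¹ = 7.4137e+13 J/mol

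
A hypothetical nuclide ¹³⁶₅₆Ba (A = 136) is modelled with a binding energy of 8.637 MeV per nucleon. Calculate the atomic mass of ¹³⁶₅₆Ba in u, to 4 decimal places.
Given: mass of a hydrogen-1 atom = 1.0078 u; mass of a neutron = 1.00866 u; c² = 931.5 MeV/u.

135.8686 u

Total binding energy = 136 × 8.637 = 1174.632 MeV
Mass defect = 1174.632 MeV / (931.5 MeV/u) = 1.261011 u
Constituent mass = 56(1.0078) + 80(1.00866) = 137.12960 u
Atomic mass = 137.12960 − 1.261011 = 135.868589 u ≈ 135.8686 u (to 4 decimal places)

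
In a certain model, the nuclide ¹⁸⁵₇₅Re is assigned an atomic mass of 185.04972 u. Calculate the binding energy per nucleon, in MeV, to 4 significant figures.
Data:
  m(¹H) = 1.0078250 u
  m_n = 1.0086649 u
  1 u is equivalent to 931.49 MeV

7.504 MeV/nucleon

Total constituent mass: 75 × 1.0078250 + 110 × 1.0086649 = 186.5400140 u
Δm = 186.5400140 − 185.04972 = 1.4902940 u
E_B = 1.4902940 × 931.49 = 1388.19 MeV
Dividing by A = 185 gives 7.504 MeV per nucleon.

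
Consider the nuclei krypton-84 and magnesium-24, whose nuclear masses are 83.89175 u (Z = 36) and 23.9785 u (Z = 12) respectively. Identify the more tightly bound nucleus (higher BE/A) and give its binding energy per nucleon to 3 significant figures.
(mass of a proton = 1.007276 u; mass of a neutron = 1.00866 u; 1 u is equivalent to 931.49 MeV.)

krypton-84: Σm = 36(1.007276) + 48(1.00866) = 84.677616 u; Δm = 0.785866 u; E_B = 732.03 MeV; E_B/A = 8.7146 MeV
magnesium-24: Σm = 12(1.007276) + 12(1.00866) = 24.191232 u; Δm = 0.212732 u; E_B = 198.16 MeV; E_B/A = 8.257 MeV
krypton-84 has the higher binding energy per nucleon, so it is the more tightly bound nucleus.

krypton-84; 8.71 MeV/nucleon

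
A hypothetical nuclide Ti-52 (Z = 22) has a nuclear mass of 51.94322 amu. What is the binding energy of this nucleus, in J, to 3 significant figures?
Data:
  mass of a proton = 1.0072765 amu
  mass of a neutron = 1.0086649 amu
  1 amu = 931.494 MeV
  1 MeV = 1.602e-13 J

With 22 protons and 30 neutrons (A = 52):
Total constituent mass: 22 × 1.0072765 + 30 × 1.0086649 = 52.4200300 amu
Mass defect Δm = 52.4200300 − 51.94322 = 0.4768100 amu
Converting to energy: 0.4768100 amu × 931.494 MeV/amu = 444.146 MeV
In joules: 444.146 MeV × 1.602e-13 J/MeV = 7.1152e-11 J

7.12e-11 J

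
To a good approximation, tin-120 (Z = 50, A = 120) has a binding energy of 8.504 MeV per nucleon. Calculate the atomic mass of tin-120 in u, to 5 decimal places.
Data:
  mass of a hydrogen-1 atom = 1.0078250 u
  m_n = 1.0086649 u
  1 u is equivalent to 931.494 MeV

Total binding energy = 120 × 8.504 = 1020.480 MeV
Mass defect = 1020.480 MeV / (931.494 MeV/u) = 1.0955304 u
Constituent mass = 50(1.0078250) + 70(1.0086649) = 120.9977930 u
Atomic mass = 120.9977930 − 1.0955304 = 119.9022626 u ≈ 119.90226 u (to 5 decimal places)

119.90226 u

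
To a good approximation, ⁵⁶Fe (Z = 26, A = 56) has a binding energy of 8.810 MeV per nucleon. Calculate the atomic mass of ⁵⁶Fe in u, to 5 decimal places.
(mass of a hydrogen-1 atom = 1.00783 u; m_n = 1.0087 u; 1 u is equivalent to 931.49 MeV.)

55.93493 u

Total binding energy = 56 × 8.810 = 493.360 MeV
Mass defect = 493.360 MeV / (931.49 MeV/u) = 0.5296461 u
Constituent mass = 26(1.00783) + 30(1.0087) = 56.46458 u
Atomic mass = 56.46458 − 0.5296461 = 55.9349339 u ≈ 55.93493 u (to 5 decimal places)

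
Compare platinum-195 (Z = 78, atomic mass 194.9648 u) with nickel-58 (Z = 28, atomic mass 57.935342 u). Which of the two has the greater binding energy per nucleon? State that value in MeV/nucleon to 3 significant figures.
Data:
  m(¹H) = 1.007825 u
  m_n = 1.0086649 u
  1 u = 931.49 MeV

platinum-195: Σm = 78(1.007825) + 117(1.0086649) = 196.6241433 u; Δm = 1.6593433 u; E_B = 1545.66 MeV; E_B/A = 7.926 MeV
nickel-58: Σm = 28(1.007825) + 30(1.0086649) = 58.4790470 u; Δm = 0.5437050 u; E_B = 506.46 MeV; E_B/A = 8.732 MeV
nickel-58 has the higher binding energy per nucleon, so it is the more tightly bound nucleus.

nickel-58; 8.73 MeV/nucleon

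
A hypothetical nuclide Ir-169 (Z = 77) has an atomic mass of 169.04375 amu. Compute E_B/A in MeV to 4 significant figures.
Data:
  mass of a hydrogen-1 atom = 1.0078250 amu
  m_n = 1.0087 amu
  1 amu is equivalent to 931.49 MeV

7.491 MeV/nucleon

Z = 77, so N = A − Z = 169 − 77 = 92.
Mass of separated nucleons = 77(1.0078250) + 92(1.0087) = 77.6025250 + 92.8004 = 170.4029250 amu
Δm = 170.4029250 − 169.04375 = 1.3591750 amu
Converting to energy: 1.3591750 amu × 931.49 MeV/amu = 1266.06 MeV
BE/A = 1266.06 MeV / 169 = 7.491 MeV/nucleon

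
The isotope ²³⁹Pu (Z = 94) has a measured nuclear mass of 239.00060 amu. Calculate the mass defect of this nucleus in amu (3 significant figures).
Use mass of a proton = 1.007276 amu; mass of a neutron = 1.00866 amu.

Σm = 94·m_p + 145·m_n = 94.683944 + 146.25570 = 240.939644 amu
The mass defect is 240.939644 − 239.00060 = 1.939044 amu.

1.94 amu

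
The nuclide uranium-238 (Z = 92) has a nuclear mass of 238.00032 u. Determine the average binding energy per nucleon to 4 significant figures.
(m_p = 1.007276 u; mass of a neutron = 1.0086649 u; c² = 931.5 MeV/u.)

Z = 92, so N = A − Z = 238 − 92 = 146.
Mass of separated nucleons = 92(1.007276) + 146(1.0086649) = 92.669392 + 147.2650754 = 239.9344674 u
Mass defect Δm = 239.9344674 − 238.00032 = 1.9341474 u
Binding energy = Δm·c² = 1.9341474 × 931.5 MeV/u = 1801.66 MeV
Per nucleon: 1801.66 / 238 = 7.570 MeV

7.570 MeV/nucleon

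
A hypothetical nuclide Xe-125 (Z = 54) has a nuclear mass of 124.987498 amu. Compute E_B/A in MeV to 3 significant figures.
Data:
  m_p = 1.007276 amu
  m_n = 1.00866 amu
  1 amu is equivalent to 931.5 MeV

Z = 54, so N = A − Z = 125 − 54 = 71.
Σm = 54·m_p + 71·m_n = 54.392904 + 71.61486 = 126.007764 amu
The mass defect is 126.007764 − 124.987498 = 1.020266 amu.
E_B = 1.020266 × 931.5 = 950.378 MeV
BE/A = 950.378 MeV / 125 = 7.603 MeV/nucleon

7.60 MeV/nucleon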